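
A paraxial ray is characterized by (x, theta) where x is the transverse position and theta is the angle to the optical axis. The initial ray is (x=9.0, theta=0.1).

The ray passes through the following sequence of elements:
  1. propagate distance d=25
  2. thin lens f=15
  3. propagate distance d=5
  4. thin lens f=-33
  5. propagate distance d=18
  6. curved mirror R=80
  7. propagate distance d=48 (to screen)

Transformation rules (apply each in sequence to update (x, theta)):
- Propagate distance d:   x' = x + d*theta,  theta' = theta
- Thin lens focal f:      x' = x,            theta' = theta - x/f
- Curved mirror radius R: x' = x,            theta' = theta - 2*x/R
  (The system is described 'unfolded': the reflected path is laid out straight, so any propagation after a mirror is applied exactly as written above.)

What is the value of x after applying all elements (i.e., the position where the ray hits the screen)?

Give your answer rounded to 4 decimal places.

Answer: -20.2455

Derivation:
Initial: x=9.0000 theta=0.1000
After 1 (propagate distance d=25): x=11.5000 theta=0.1000
After 2 (thin lens f=15): x=11.5000 theta=-2/3 (≈-0.6667)
After 3 (propagate distance d=5): x=49/6 (≈8.1667) theta=-2/3 (≈-0.6667)
After 4 (thin lens f=-33): x=49/6 (≈8.1667) theta=-83/198 (≈-0.4192)
After 5 (propagate distance d=18): x=41/66 (≈0.6212) theta=-83/198 (≈-0.4192)
After 6 (curved mirror R=80): x=41/66 (≈0.6212) theta=-313/720 (≈-0.4347)
After 7 (propagate distance d=48 (to screen)): x=-2227/110 (≈-20.2455) theta=-313/720 (≈-0.4347)
Rounded to 4 decimal places: x = -20.2455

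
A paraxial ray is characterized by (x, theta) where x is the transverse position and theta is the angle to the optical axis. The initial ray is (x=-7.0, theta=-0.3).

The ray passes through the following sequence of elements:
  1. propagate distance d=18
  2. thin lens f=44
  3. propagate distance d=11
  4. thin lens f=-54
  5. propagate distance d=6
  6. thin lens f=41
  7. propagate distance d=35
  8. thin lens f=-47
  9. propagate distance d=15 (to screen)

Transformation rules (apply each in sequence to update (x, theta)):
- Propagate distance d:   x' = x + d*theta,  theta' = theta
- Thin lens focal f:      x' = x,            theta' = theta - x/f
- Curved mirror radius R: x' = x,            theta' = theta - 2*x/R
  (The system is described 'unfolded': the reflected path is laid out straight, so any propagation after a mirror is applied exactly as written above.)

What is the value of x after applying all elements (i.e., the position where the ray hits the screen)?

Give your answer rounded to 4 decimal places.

Answer: -12.9471

Derivation:
Initial: x=-7.0000 theta=-0.3000
After 1 (propagate distance d=18): x=-12.4000 theta=-0.3000
After 2 (thin lens f=44): x=-12.4000 theta=-1/55 (≈-0.0182)
After 3 (propagate distance d=11): x=-12.6000 theta=-1/55 (≈-0.0182)
After 4 (thin lens f=-54): x=-12.6000 theta=-83/330 (≈-0.2515)
After 5 (propagate distance d=6): x=-776/55 (≈-14.1091) theta=-83/330 (≈-0.2515)
After 6 (thin lens f=41): x=-776/55 (≈-14.1091) theta=1253/13530 (≈0.0926)
After 7 (propagate distance d=35): x=-147041/13530 (≈-10.8678) theta=1253/13530 (≈0.0926)
After 8 (thin lens f=-47): x=-147041/13530 (≈-10.8678) theta=-215/1551 (≈-0.1386)
After 9 (propagate distance d=15 (to screen)): x=-8233177/635910 (≈-12.9471) theta=-215/1551 (≈-0.1386)
Rounded to 4 decimal places: x = -12.9471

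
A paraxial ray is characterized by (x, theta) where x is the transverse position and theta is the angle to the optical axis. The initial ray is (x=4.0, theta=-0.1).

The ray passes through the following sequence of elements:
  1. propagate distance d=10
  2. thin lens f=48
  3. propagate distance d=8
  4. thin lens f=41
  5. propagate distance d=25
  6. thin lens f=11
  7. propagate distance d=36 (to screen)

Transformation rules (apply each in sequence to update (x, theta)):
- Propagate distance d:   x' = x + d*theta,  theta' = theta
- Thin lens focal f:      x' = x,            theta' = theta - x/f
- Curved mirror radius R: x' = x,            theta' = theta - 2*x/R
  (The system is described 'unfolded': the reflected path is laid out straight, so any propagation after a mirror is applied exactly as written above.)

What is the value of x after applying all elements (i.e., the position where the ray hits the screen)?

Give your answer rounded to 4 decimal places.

Answer: 0.3825

Derivation:
Initial: x=4.0000 theta=-0.1000
After 1 (propagate distance d=10): x=3.0000 theta=-0.1000
After 2 (thin lens f=48): x=3.0000 theta=-0.1625
After 3 (propagate distance d=8): x=1.7000 theta=-0.1625
After 4 (thin lens f=41): x=1.7000 theta=-669/3280 (≈-0.2040)
After 5 (propagate distance d=25): x=-11149/3280 (≈-3.3991) theta=-669/3280 (≈-0.2040)
After 6 (thin lens f=11): x=-11149/3280 (≈-3.3991) theta=379/3608 (≈0.1050)
After 7 (propagate distance d=36 (to screen)): x=13801/36080 (≈0.3825) theta=379/3608 (≈0.1050)
Rounded to 4 decimal places: x = 0.3825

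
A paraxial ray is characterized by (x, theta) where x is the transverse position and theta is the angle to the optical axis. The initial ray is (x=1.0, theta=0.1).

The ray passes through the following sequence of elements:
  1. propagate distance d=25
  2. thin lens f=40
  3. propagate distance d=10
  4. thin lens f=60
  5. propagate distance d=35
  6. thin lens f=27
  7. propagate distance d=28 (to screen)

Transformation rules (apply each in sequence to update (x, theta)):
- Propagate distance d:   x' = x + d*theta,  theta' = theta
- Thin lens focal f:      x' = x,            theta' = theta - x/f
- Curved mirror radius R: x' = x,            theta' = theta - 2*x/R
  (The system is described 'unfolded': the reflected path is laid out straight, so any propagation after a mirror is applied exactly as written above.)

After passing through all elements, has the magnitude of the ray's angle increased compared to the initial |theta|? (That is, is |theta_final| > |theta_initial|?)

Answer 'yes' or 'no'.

Answer: yes

Derivation:
Initial: x=1.0000 theta=0.1000
After 1 (propagate distance d=25): x=3.5000 theta=0.1000
After 2 (thin lens f=40): x=3.5000 theta=0.0125
After 3 (propagate distance d=10): x=3.6250 theta=0.0125
After 4 (thin lens f=60): x=3.6250 theta=-23/480 (≈-0.0479)
After 5 (propagate distance d=35): x=187/96 (≈1.9479) theta=-23/480 (≈-0.0479)
After 6 (thin lens f=27): x=187/96 (≈1.9479) theta=-389/3240 (≈-0.1201)
After 7 (propagate distance d=28 (to screen)): x=-18323/12960 (≈-1.4138) theta=-389/3240 (≈-0.1201)
|theta_initial|=0.1000 |theta_final|=389/3240 (≈0.1201) -> increased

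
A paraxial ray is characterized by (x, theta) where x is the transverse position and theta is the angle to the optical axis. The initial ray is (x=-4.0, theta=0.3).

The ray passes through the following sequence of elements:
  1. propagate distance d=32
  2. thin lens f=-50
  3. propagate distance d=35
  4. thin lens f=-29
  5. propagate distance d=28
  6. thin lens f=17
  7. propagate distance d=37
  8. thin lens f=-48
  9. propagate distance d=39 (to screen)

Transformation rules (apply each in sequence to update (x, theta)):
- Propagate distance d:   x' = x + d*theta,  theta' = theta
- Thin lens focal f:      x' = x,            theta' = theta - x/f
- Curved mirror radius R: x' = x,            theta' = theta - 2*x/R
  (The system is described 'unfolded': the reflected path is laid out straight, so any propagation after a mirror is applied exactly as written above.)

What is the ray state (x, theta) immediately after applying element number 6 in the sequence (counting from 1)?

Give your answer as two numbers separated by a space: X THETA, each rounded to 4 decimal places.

Initial: x=-4.0000 theta=0.3000
After 1 (propagate distance d=32): x=5.6000 theta=0.3000
After 2 (thin lens f=-50): x=5.6000 theta=0.4120
After 3 (propagate distance d=35): x=20.0200 theta=0.4120
After 4 (thin lens f=-29): x=20.0200 theta=3996/3625 (≈1.1023)
After 5 (propagate distance d=28): x=368921/7250 (≈50.8857) theta=3996/3625 (≈1.1023)
After 6 (thin lens f=17): x=368921/7250 (≈50.8857) theta=-233057/123250 (≈-1.8909)
Rounded to 4 decimal places: x = 50.8857, theta = -1.8909

Answer: 50.8857 -1.8909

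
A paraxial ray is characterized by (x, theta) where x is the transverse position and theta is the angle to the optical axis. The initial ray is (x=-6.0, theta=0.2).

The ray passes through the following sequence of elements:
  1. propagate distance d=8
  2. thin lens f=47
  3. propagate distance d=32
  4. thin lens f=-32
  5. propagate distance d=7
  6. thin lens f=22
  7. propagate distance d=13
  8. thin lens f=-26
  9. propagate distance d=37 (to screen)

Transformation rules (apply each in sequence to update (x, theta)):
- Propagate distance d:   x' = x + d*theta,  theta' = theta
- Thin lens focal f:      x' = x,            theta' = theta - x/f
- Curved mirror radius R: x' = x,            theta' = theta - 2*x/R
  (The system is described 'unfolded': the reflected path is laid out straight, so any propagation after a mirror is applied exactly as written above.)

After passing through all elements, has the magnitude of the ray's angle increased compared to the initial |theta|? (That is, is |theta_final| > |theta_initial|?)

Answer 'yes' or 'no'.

Answer: yes

Derivation:
Initial: x=-6.0000 theta=0.2000
After 1 (propagate distance d=8): x=-4.4000 theta=0.2000
After 2 (thin lens f=47): x=-4.4000 theta=69/235 (≈0.2936)
After 3 (propagate distance d=32): x=1174/235 (≈4.9957) theta=69/235 (≈0.2936)
After 4 (thin lens f=-32): x=1174/235 (≈4.9957) theta=1691/3760 (≈0.4497)
After 5 (propagate distance d=7): x=30621/3760 (≈8.1439) theta=1691/3760 (≈0.4497)
After 6 (thin lens f=22): x=30621/3760 (≈8.1439) theta=6581/82720 (≈0.0796)
After 7 (propagate distance d=13): x=151843/16544 (≈9.1781) theta=6581/82720 (≈0.0796)
After 8 (thin lens f=-26): x=151843/16544 (≈9.1781) theta=930321/2150720 (≈0.4326)
After 9 (propagate distance d=37 (to screen)): x=54161467/2150720 (≈25.1829) theta=930321/2150720 (≈0.4326)
|theta_initial|=0.2000 |theta_final|=930321/2150720 (≈0.4326) -> increased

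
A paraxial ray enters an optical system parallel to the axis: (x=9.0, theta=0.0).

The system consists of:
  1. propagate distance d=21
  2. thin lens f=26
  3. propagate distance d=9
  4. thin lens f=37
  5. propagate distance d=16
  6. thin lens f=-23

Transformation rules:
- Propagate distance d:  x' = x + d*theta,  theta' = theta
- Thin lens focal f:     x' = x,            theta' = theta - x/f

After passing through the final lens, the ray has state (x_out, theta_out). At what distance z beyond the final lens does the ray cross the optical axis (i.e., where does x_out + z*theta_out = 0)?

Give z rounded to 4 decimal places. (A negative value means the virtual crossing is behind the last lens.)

Answer: -3.6594

Derivation:
Initial: x=9.0000 theta=0.0000
After 1 (propagate distance d=21): x=9.0000 theta=0.0000
After 2 (thin lens f=26): x=9.0000 theta=-9/26 (≈-0.3462)
After 3 (propagate distance d=9): x=153/26 (≈5.8846) theta=-9/26 (≈-0.3462)
After 4 (thin lens f=37): x=153/26 (≈5.8846) theta=-243/481 (≈-0.5052)
After 5 (propagate distance d=16): x=-2115/962 (≈-2.1985) theta=-243/481 (≈-0.5052)
After 6 (thin lens f=-23): x=-2115/962 (≈-2.1985) theta=-13293/22126 (≈-0.6008)
z_focus = -x_out/theta_out = -(-2115/962)/(-13293/22126) = -5405/1477 ≈ -3.6594
Rounded to 4 decimal places: z = -3.6594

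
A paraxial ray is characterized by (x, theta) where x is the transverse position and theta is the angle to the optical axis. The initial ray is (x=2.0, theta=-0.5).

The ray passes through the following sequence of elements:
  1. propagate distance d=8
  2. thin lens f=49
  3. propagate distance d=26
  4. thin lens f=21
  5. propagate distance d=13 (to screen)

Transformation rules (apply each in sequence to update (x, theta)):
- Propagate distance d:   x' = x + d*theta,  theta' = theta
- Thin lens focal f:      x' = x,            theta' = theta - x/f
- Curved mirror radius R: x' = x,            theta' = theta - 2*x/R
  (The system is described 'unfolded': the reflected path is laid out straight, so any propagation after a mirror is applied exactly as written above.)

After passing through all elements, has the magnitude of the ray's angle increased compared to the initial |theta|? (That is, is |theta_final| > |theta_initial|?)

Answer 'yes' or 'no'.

Initial: x=2.0000 theta=-0.5000
After 1 (propagate distance d=8): x=-2.0000 theta=-0.5000
After 2 (thin lens f=49): x=-2.0000 theta=-45/98 (≈-0.4592)
After 3 (propagate distance d=26): x=-683/49 (≈-13.9388) theta=-45/98 (≈-0.4592)
After 4 (thin lens f=21): x=-683/49 (≈-13.9388) theta=421/2058 (≈0.2046)
After 5 (propagate distance d=13 (to screen)): x=-23213/2058 (≈-11.2794) theta=421/2058 (≈0.2046)
|theta_initial|=0.5000 |theta_final|=421/2058 (≈0.2046) -> not increased

Answer: no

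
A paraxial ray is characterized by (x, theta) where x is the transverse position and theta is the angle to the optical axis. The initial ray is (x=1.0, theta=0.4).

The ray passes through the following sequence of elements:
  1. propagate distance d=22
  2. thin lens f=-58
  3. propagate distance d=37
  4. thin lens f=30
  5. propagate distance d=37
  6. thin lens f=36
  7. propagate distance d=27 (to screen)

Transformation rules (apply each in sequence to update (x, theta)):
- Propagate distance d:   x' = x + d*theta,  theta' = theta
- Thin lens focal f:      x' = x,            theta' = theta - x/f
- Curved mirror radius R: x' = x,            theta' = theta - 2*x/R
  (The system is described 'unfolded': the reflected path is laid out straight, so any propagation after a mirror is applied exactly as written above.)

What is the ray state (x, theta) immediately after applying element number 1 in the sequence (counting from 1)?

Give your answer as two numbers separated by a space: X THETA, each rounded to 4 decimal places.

Initial: x=1.0000 theta=0.4000
After 1 (propagate distance d=22): x=9.8000 theta=0.4000
Rounded to 4 decimal places: x = 9.8000, theta = 0.4000

Answer: 9.8000 0.4000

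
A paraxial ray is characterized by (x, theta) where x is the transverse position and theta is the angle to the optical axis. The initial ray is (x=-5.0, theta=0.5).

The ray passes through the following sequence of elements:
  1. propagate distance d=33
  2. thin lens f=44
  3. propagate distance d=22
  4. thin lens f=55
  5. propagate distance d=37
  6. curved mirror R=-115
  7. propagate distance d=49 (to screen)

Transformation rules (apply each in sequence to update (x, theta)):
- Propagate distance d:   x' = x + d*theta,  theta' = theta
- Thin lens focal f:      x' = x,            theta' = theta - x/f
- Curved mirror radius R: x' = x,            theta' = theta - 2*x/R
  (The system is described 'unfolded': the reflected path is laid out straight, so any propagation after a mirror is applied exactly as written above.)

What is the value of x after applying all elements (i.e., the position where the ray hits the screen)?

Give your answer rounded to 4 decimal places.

Initial: x=-5.0000 theta=0.5000
After 1 (propagate distance d=33): x=11.5000 theta=0.5000
After 2 (thin lens f=44): x=11.5000 theta=21/88 (≈0.2386)
After 3 (propagate distance d=22): x=16.7500 theta=21/88 (≈0.2386)
After 4 (thin lens f=55): x=16.7500 theta=-29/440 (≈-0.0659)
After 5 (propagate distance d=37): x=6297/440 (≈14.3114) theta=-29/440 (≈-0.0659)
After 6 (curved mirror R=-115): x=6297/440 (≈14.3114) theta=9259/50600 (≈0.1830)
After 7 (propagate distance d=49 (to screen)): x=588923/25300 (≈23.2776) theta=9259/50600 (≈0.1830)
Rounded to 4 decimal places: x = 23.2776

Answer: 23.2776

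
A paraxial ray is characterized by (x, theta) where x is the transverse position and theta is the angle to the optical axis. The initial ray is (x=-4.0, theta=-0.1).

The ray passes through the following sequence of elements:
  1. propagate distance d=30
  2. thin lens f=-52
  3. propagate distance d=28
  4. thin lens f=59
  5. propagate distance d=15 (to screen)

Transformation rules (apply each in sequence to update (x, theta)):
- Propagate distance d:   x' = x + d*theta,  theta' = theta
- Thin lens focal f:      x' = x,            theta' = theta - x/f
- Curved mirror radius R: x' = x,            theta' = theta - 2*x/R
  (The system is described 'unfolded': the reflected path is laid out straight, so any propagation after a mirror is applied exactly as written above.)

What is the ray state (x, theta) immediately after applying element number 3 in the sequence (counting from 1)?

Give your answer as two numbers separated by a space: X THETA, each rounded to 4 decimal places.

Initial: x=-4.0000 theta=-0.1000
After 1 (propagate distance d=30): x=-7.0000 theta=-0.1000
After 2 (thin lens f=-52): x=-7.0000 theta=-61/260 (≈-0.2346)
After 3 (propagate distance d=28): x=-882/65 (≈-13.5692) theta=-61/260 (≈-0.2346)
Rounded to 4 decimal places: x = -13.5692, theta = -0.2346

Answer: -13.5692 -0.2346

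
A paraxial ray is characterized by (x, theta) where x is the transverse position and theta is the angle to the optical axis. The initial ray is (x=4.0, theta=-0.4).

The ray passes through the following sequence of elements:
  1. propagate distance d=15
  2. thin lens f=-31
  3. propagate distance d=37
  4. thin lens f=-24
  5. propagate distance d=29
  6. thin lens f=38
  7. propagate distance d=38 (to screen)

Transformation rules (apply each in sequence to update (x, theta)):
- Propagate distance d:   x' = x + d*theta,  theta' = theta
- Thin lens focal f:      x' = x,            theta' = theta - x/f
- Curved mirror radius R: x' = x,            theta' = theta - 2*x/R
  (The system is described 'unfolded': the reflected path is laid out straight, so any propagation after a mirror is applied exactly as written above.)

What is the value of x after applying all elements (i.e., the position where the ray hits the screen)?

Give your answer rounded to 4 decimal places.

Answer: -48.0312

Derivation:
Initial: x=4.0000 theta=-0.4000
After 1 (propagate distance d=15): x=-2.0000 theta=-0.4000
After 2 (thin lens f=-31): x=-2.0000 theta=-72/155 (≈-0.4645)
After 3 (propagate distance d=37): x=-2974/155 (≈-19.1871) theta=-72/155 (≈-0.4645)
After 4 (thin lens f=-24): x=-2974/155 (≈-19.1871) theta=-2351/1860 (≈-1.2640)
After 5 (propagate distance d=29): x=-103867/1860 (≈-55.8425) theta=-2351/1860 (≈-1.2640)
After 6 (thin lens f=38): x=-103867/1860 (≈-55.8425) theta=4843/23560 (≈0.2056)
After 7 (propagate distance d=38 (to screen)): x=-44669/930 (≈-48.0312) theta=4843/23560 (≈0.2056)
Rounded to 4 decimal places: x = -48.0312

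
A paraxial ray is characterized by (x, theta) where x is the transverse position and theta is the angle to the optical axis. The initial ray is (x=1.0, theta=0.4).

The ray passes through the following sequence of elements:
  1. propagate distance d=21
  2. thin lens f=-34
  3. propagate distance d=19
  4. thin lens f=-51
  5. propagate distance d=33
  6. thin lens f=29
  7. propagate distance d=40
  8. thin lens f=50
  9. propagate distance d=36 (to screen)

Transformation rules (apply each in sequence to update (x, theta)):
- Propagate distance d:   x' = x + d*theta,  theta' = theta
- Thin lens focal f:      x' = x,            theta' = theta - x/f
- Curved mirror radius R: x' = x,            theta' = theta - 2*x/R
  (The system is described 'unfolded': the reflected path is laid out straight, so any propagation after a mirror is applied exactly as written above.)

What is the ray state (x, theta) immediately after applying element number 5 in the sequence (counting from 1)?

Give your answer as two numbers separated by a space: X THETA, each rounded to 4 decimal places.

Initial: x=1.0000 theta=0.4000
After 1 (propagate distance d=21): x=9.4000 theta=0.4000
After 2 (thin lens f=-34): x=9.4000 theta=23/34 (≈0.6765)
After 3 (propagate distance d=19): x=3783/170 (≈22.2529) theta=23/34 (≈0.6765)
After 4 (thin lens f=-51): x=3783/170 (≈22.2529) theta=1608/1445 (≈1.1128)
After 5 (propagate distance d=33): x=170439/2890 (≈58.9754) theta=1608/1445 (≈1.1128)
Rounded to 4 decimal places: x = 58.9754, theta = 1.1128

Answer: 58.9754 1.1128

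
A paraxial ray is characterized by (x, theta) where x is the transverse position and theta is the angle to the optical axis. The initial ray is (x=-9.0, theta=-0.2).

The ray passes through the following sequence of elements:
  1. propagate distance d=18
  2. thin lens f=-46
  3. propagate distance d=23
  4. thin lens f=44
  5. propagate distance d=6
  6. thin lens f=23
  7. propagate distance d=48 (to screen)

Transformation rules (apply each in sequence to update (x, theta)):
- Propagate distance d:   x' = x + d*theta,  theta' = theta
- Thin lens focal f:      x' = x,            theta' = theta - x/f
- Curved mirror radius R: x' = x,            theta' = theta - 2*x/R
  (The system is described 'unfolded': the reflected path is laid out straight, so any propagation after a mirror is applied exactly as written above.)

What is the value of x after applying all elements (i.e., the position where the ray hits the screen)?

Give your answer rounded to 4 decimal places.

Answer: 28.0396

Derivation:
Initial: x=-9.0000 theta=-0.2000
After 1 (propagate distance d=18): x=-12.6000 theta=-0.2000
After 2 (thin lens f=-46): x=-12.6000 theta=-109/230 (≈-0.4739)
After 3 (propagate distance d=23): x=-23.5000 theta=-109/230 (≈-0.4739)
After 4 (thin lens f=44): x=-23.5000 theta=609/10120 (≈0.0602)
After 5 (propagate distance d=6): x=-117083/5060 (≈-23.1389) theta=609/10120 (≈0.0602)
After 6 (thin lens f=23): x=-117083/5060 (≈-23.1389) theta=248173/232760 (≈1.0662)
After 7 (propagate distance d=48 (to screen)): x=3263243/116380 (≈28.0396) theta=248173/232760 (≈1.0662)
Rounded to 4 decimal places: x = 28.0396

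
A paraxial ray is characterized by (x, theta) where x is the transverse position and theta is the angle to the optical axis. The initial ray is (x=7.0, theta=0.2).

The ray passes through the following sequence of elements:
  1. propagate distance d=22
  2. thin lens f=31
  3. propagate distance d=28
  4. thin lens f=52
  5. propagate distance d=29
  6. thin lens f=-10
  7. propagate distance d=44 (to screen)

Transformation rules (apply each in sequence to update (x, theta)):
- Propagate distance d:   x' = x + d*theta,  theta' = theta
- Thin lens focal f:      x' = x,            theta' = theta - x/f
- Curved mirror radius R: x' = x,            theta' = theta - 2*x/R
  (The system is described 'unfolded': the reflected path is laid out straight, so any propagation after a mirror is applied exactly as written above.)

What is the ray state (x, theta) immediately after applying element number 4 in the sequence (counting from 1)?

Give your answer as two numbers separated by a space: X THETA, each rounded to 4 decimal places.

Answer: 6.7032 -0.2967

Derivation:
Initial: x=7.0000 theta=0.2000
After 1 (propagate distance d=22): x=11.4000 theta=0.2000
After 2 (thin lens f=31): x=11.4000 theta=-26/155 (≈-0.1677)
After 3 (propagate distance d=28): x=1039/155 (≈6.7032) theta=-26/155 (≈-0.1677)
After 4 (thin lens f=52): x=1039/155 (≈6.7032) theta=-2391/8060 (≈-0.2967)
Rounded to 4 decimal places: x = 6.7032, theta = -0.2967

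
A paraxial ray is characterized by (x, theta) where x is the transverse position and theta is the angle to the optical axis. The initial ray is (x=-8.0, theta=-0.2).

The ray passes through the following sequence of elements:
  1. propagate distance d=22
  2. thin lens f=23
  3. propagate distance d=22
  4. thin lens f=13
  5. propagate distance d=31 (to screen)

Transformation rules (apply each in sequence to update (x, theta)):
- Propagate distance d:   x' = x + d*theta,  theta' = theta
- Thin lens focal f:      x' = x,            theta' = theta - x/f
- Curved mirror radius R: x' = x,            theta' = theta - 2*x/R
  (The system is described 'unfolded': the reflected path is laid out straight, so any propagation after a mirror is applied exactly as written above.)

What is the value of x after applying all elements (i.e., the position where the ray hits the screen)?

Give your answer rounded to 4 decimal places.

Initial: x=-8.0000 theta=-0.2000
After 1 (propagate distance d=22): x=-12.4000 theta=-0.2000
After 2 (thin lens f=23): x=-12.4000 theta=39/115 (≈0.3391)
After 3 (propagate distance d=22): x=-568/115 (≈-4.9391) theta=39/115 (≈0.3391)
After 4 (thin lens f=13): x=-568/115 (≈-4.9391) theta=215/299 (≈0.7191)
After 5 (propagate distance d=31 (to screen)): x=25941/1495 (≈17.3518) theta=215/299 (≈0.7191)
Rounded to 4 decimal places: x = 17.3518

Answer: 17.3518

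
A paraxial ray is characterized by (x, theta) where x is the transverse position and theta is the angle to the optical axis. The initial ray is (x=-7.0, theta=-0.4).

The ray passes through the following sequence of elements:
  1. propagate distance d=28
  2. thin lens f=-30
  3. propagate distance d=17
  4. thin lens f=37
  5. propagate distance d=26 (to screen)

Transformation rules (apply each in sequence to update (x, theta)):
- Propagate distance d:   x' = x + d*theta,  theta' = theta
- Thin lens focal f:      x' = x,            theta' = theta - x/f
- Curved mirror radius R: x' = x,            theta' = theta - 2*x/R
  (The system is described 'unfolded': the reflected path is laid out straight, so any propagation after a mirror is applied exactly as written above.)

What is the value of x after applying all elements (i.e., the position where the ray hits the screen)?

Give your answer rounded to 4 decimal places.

Initial: x=-7.0000 theta=-0.4000
After 1 (propagate distance d=28): x=-18.2000 theta=-0.4000
After 2 (thin lens f=-30): x=-18.2000 theta=-151/150 (≈-1.0067)
After 3 (propagate distance d=17): x=-5297/150 (≈-35.3133) theta=-151/150 (≈-1.0067)
After 4 (thin lens f=37): x=-5297/150 (≈-35.3133) theta=-29/555 (≈-0.0523)
After 5 (propagate distance d=26 (to screen)): x=-67843/1850 (≈-36.6719) theta=-29/555 (≈-0.0523)
Rounded to 4 decimal places: x = -36.6719

Answer: -36.6719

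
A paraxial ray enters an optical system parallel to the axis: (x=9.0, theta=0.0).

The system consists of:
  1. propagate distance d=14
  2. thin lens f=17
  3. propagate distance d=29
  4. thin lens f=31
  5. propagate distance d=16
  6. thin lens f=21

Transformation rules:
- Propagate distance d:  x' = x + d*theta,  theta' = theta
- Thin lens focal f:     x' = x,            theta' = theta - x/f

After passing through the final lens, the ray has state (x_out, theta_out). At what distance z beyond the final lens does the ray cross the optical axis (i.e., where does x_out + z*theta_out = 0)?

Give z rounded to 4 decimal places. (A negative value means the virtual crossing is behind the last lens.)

Initial: x=9.0000 theta=0.0000
After 1 (propagate distance d=14): x=9.0000 theta=0.0000
After 2 (thin lens f=17): x=9.0000 theta=-9/17 (≈-0.5294)
After 3 (propagate distance d=29): x=-108/17 (≈-6.3529) theta=-9/17 (≈-0.5294)
After 4 (thin lens f=31): x=-108/17 (≈-6.3529) theta=-171/527 (≈-0.3245)
After 5 (propagate distance d=16): x=-6084/527 (≈-11.5446) theta=-171/527 (≈-0.3245)
After 6 (thin lens f=21): x=-6084/527 (≈-11.5446) theta=831/3689 (≈0.2253)
z_focus = -x_out/theta_out = -(-6084/527)/(831/3689) = 14196/277 ≈ 51.2491
Rounded to 4 decimal places: z = 51.2491

Answer: 51.2491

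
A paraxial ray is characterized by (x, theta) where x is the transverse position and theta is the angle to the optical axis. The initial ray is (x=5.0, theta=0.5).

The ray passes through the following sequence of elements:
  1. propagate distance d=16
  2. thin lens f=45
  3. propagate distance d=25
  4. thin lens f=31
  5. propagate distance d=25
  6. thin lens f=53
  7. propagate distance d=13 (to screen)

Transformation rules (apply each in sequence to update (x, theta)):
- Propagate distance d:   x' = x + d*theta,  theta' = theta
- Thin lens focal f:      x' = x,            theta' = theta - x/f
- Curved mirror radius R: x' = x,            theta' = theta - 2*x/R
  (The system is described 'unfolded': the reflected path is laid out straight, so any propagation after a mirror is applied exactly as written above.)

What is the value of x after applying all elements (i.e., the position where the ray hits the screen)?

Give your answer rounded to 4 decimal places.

Answer: 1.7327

Derivation:
Initial: x=5.0000 theta=0.5000
After 1 (propagate distance d=16): x=13.0000 theta=0.5000
After 2 (thin lens f=45): x=13.0000 theta=19/90 (≈0.2111)
After 3 (propagate distance d=25): x=329/18 (≈18.2778) theta=19/90 (≈0.2111)
After 4 (thin lens f=31): x=329/18 (≈18.2778) theta=-176/465 (≈-0.3785)
After 5 (propagate distance d=25): x=4919/558 (≈8.8154) theta=-176/465 (≈-0.3785)
After 6 (thin lens f=53): x=4919/558 (≈8.8154) theta=-80563/147870 (≈-0.5448)
After 7 (propagate distance d=13 (to screen)): x=128108/73935 (≈1.7327) theta=-80563/147870 (≈-0.5448)
Rounded to 4 decimal places: x = 1.7327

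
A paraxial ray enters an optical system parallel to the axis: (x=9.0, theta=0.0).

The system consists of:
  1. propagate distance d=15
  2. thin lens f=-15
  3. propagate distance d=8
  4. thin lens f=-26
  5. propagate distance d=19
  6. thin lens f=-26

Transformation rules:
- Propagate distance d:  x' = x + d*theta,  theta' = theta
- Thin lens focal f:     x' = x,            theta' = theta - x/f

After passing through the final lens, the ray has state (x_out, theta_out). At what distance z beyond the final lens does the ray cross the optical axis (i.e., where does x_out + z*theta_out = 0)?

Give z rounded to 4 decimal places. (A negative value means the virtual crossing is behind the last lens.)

Answer: -14.1827

Derivation:
Initial: x=9.0000 theta=0.0000
After 1 (propagate distance d=15): x=9.0000 theta=0.0000
After 2 (thin lens f=-15): x=9.0000 theta=0.6000
After 3 (propagate distance d=8): x=13.8000 theta=0.6000
After 4 (thin lens f=-26): x=13.8000 theta=147/130 (≈1.1308)
After 5 (propagate distance d=19): x=4587/130 (≈35.2846) theta=147/130 (≈1.1308)
After 6 (thin lens f=-26): x=4587/130 (≈35.2846) theta=8409/3380 (≈2.4879)
z_focus = -x_out/theta_out = -(4587/130)/(8409/3380) = -39754/2803 ≈ -14.1827
Rounded to 4 decimal places: z = -14.1827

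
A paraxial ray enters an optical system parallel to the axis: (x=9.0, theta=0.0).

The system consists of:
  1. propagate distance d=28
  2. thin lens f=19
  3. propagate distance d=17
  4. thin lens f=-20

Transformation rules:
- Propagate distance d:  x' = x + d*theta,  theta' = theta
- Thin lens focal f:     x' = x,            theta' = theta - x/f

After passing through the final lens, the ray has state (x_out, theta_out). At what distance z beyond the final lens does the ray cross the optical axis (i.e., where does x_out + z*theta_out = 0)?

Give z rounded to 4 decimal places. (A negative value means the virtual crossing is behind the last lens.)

Answer: 2.2222

Derivation:
Initial: x=9.0000 theta=0.0000
After 1 (propagate distance d=28): x=9.0000 theta=0.0000
After 2 (thin lens f=19): x=9.0000 theta=-9/19 (≈-0.4737)
After 3 (propagate distance d=17): x=18/19 (≈0.9474) theta=-9/19 (≈-0.4737)
After 4 (thin lens f=-20): x=18/19 (≈0.9474) theta=-81/190 (≈-0.4263)
z_focus = -x_out/theta_out = -(18/19)/(-81/190) = 20/9 ≈ 2.2222
Rounded to 4 decimal places: z = 2.2222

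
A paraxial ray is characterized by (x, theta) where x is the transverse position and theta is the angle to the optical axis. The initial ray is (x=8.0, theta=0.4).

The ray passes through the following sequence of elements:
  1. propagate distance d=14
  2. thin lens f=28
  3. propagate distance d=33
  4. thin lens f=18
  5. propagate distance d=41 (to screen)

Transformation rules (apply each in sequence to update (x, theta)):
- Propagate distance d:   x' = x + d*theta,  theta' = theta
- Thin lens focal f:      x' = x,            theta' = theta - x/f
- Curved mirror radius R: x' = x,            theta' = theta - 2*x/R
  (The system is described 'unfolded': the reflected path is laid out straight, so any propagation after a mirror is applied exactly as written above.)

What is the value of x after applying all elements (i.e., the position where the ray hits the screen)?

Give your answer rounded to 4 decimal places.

Answer: -17.2778

Derivation:
Initial: x=8.0000 theta=0.4000
After 1 (propagate distance d=14): x=13.6000 theta=0.4000
After 2 (thin lens f=28): x=13.6000 theta=-3/35 (≈-0.0857)
After 3 (propagate distance d=33): x=377/35 (≈10.7714) theta=-3/35 (≈-0.0857)
After 4 (thin lens f=18): x=377/35 (≈10.7714) theta=-431/630 (≈-0.6841)
After 5 (propagate distance d=41 (to screen)): x=-311/18 (≈-17.2778) theta=-431/630 (≈-0.6841)
Rounded to 4 decimal places: x = -17.2778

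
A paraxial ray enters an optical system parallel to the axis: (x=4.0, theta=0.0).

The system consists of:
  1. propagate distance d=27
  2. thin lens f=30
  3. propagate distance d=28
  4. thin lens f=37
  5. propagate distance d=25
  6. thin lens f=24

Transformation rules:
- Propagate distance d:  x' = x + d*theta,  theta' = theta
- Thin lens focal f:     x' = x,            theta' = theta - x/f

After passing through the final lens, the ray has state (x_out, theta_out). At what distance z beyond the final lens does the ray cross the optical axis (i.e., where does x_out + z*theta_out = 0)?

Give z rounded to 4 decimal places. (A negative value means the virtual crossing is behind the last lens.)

Initial: x=4.0000 theta=0.0000
After 1 (propagate distance d=27): x=4.0000 theta=0.0000
After 2 (thin lens f=30): x=4.0000 theta=-2/15 (≈-0.1333)
After 3 (propagate distance d=28): x=4/15 (≈0.2667) theta=-2/15 (≈-0.1333)
After 4 (thin lens f=37): x=4/15 (≈0.2667) theta=-26/185 (≈-0.1405)
After 5 (propagate distance d=25): x=-1802/555 (≈-3.2468) theta=-26/185 (≈-0.1405)
After 6 (thin lens f=24): x=-1802/555 (≈-3.2468) theta=-7/1332 (≈-0.0053)
z_focus = -x_out/theta_out = -(-1802/555)/(-7/1332) = -21624/35 ≈ -617.8286
Rounded to 4 decimal places: z = -617.8286

Answer: -617.8286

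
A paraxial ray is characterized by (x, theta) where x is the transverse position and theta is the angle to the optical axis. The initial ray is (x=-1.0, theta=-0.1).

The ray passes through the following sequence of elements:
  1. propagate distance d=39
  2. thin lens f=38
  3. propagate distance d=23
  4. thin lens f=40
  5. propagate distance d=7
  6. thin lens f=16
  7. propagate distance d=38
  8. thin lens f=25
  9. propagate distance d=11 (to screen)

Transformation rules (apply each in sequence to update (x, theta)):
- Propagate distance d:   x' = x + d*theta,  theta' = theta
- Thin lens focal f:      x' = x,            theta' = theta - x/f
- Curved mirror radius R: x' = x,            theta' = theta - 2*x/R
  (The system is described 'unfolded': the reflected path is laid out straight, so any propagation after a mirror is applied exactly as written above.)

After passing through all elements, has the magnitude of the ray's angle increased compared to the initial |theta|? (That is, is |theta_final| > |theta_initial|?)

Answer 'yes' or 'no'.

Initial: x=-1.0000 theta=-0.1000
After 1 (propagate distance d=39): x=-4.9000 theta=-0.1000
After 2 (thin lens f=38): x=-4.9000 theta=11/380 (≈0.0289)
After 3 (propagate distance d=23): x=-1609/380 (≈-4.2342) theta=11/380 (≈0.0289)
After 4 (thin lens f=40): x=-1609/380 (≈-4.2342) theta=2049/15200 (≈0.1348)
After 5 (propagate distance d=7): x=-50017/15200 (≈-3.2906) theta=2049/15200 (≈0.1348)
After 6 (thin lens f=16): x=-50017/15200 (≈-3.2906) theta=82801/243200 (≈0.3405)
After 7 (propagate distance d=38): x=1173083/121600 (≈9.6471) theta=82801/243200 (≈0.3405)
After 8 (thin lens f=25): x=1173083/121600 (≈9.6471) theta=-276141/6080000 (≈-0.0454)
After 9 (propagate distance d=11 (to screen)): x=55616599/6080000 (≈9.1475) theta=-276141/6080000 (≈-0.0454)
|theta_initial|=0.1000 |theta_final|=276141/6080000 (≈0.0454) -> not increased

Answer: no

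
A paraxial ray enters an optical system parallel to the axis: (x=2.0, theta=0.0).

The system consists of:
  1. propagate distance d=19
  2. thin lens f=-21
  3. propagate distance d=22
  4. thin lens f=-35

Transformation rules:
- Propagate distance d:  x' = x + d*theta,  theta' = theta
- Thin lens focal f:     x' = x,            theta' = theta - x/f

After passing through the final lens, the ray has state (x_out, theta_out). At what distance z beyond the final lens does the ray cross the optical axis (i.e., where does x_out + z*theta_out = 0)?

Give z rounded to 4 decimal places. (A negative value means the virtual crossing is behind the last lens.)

Answer: -19.2949

Derivation:
Initial: x=2.0000 theta=0.0000
After 1 (propagate distance d=19): x=2.0000 theta=0.0000
After 2 (thin lens f=-21): x=2.0000 theta=2/21 (≈0.0952)
After 3 (propagate distance d=22): x=86/21 (≈4.0952) theta=2/21 (≈0.0952)
After 4 (thin lens f=-35): x=86/21 (≈4.0952) theta=52/245 (≈0.2122)
z_focus = -x_out/theta_out = -(86/21)/(52/245) = -1505/78 ≈ -19.2949
Rounded to 4 decimal places: z = -19.2949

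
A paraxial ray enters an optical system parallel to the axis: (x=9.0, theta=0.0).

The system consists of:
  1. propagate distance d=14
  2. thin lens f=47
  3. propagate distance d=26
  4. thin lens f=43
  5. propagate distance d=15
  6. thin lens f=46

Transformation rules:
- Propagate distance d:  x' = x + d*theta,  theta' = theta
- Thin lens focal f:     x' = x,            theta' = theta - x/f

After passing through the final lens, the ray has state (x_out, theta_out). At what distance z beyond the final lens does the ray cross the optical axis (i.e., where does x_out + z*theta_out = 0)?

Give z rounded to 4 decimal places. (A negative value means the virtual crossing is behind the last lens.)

Initial: x=9.0000 theta=0.0000
After 1 (propagate distance d=14): x=9.0000 theta=0.0000
After 2 (thin lens f=47): x=9.0000 theta=-9/47 (≈-0.1915)
After 3 (propagate distance d=26): x=189/47 (≈4.0213) theta=-9/47 (≈-0.1915)
After 4 (thin lens f=43): x=189/47 (≈4.0213) theta=-576/2021 (≈-0.2850)
After 5 (propagate distance d=15): x=-513/2021 (≈-0.2538) theta=-576/2021 (≈-0.2850)
After 6 (thin lens f=46): x=-513/2021 (≈-0.2538) theta=-25983/92966 (≈-0.2795)
z_focus = -x_out/theta_out = -(-513/2021)/(-25983/92966) = -2622/2887 ≈ -0.9082
Rounded to 4 decimal places: z = -0.9082

Answer: -0.9082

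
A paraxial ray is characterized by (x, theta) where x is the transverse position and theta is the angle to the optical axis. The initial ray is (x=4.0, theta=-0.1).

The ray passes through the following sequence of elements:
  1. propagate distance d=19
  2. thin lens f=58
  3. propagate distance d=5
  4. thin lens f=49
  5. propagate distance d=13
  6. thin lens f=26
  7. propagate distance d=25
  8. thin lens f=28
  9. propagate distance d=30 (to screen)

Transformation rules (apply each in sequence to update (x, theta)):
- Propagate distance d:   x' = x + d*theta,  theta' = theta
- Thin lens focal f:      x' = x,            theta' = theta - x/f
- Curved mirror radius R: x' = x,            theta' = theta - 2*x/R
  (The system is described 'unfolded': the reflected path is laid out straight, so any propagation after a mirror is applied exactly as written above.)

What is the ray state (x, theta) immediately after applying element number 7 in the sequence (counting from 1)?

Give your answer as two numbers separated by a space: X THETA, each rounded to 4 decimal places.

Answer: -4.1571 -0.1372

Derivation:
Initial: x=4.0000 theta=-0.1000
After 1 (propagate distance d=19): x=2.1000 theta=-0.1000
After 2 (thin lens f=58): x=2.1000 theta=-79/580 (≈-0.1362)
After 3 (propagate distance d=5): x=823/580 (≈1.4190) theta=-79/580 (≈-0.1362)
After 4 (thin lens f=49): x=823/580 (≈1.4190) theta=-2347/14210 (≈-0.1652)
After 5 (propagate distance d=13): x=-4139/5684 (≈-0.7282) theta=-2347/14210 (≈-0.1652)
After 6 (thin lens f=26): x=-4139/5684 (≈-0.7282) theta=-101349/738920 (≈-0.1372)
After 7 (propagate distance d=25): x=-614359/147784 (≈-4.1571) theta=-101349/738920 (≈-0.1372)
Rounded to 4 decimal places: x = -4.1571, theta = -0.1372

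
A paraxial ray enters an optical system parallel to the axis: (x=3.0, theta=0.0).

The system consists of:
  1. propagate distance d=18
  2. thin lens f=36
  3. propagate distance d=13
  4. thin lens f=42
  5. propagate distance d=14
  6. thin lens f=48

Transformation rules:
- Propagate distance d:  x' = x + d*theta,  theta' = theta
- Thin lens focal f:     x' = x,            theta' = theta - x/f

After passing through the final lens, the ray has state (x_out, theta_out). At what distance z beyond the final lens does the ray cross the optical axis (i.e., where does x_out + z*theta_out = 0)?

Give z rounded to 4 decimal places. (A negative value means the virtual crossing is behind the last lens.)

Initial: x=3.0000 theta=0.0000
After 1 (propagate distance d=18): x=3.0000 theta=0.0000
After 2 (thin lens f=36): x=3.0000 theta=-1/12 (≈-0.0833)
After 3 (propagate distance d=13): x=23/12 (≈1.9167) theta=-1/12 (≈-0.0833)
After 4 (thin lens f=42): x=23/12 (≈1.9167) theta=-65/504 (≈-0.1290)
After 5 (propagate distance d=14): x=1/9 (≈0.1111) theta=-65/504 (≈-0.1290)
After 6 (thin lens f=48): x=1/9 (≈0.1111) theta=-397/3024 (≈-0.1313)
z_focus = -x_out/theta_out = -(1/9)/(-397/3024) = 336/397 ≈ 0.8463
Rounded to 4 decimal places: z = 0.8463

Answer: 0.8463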